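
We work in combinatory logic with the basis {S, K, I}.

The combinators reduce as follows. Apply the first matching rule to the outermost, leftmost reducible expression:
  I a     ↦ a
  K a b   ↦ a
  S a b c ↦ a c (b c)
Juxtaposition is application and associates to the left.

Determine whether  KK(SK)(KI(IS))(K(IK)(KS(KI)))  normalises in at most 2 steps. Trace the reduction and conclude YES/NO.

Answer: NO — after 2 steps the term is KI(IS), not yet normal

Working:
  start: KK(SK)(KI(IS))(K(IK)(KS(KI)))
  →1  K(KI(IS))(K(IK)(KS(KI)))
  →2  KI(IS)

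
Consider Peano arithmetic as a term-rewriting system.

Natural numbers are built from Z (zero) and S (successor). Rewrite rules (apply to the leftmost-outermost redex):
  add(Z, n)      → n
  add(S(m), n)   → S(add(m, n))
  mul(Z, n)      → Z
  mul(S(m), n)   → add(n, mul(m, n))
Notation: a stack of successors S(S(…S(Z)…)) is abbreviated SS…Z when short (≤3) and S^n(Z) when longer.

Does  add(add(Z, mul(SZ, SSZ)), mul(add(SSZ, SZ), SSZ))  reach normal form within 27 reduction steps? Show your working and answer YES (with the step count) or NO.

  start: add(add(Z, mul(SZ, SSZ)), mul(add(SSZ, SZ), SSZ))
  step 1: add(mul(SZ, SSZ), mul(add(SSZ, SZ), SSZ))
  step 2: add(add(SSZ, mul(Z, SSZ)), mul(add(SSZ, SZ), SSZ))
  step 3: add(S(add(SZ, mul(Z, SSZ))), mul(add(SSZ, SZ), SSZ))
  step 4: S(add(add(SZ, mul(Z, SSZ)), mul(add(SSZ, SZ), SSZ)))
  step 5: S(add(S(add(Z, mul(Z, SSZ))), mul(add(SSZ, SZ), SSZ)))
  step 6: S(S(add(add(Z, mul(Z, SSZ)), mul(add(SSZ, SZ), SSZ))))
  step 7: S(S(add(mul(Z, SSZ), mul(add(SSZ, SZ), SSZ))))
  step 8: S(S(add(Z, mul(add(SSZ, SZ), SSZ))))
  step 9: S(S(mul(add(SSZ, SZ), SSZ)))
  step 10: S(S(mul(S(add(SZ, SZ)), SSZ)))
  step 11: S(S(add(SSZ, mul(add(SZ, SZ), SSZ))))
  step 12: S(S(S(add(SZ, mul(add(SZ, SZ), SSZ)))))
  step 13: S(S(S(S(add(Z, mul(add(SZ, SZ), SSZ))))))
  step 14: S(S(S(S(mul(add(SZ, SZ), SSZ)))))
  step 15: S(S(S(S(mul(S(add(Z, SZ)), SSZ)))))
  step 16: S(S(S(S(add(SSZ, mul(add(Z, SZ), SSZ))))))
  step 17: S(S(S(S(S(add(SZ, mul(add(Z, SZ), SSZ)))))))
  step 18: S(S(S(S(S(S(add(Z, mul(add(Z, SZ), SSZ))))))))
  step 19: S(S(S(S(S(S(mul(add(Z, SZ), SSZ)))))))
  step 20: S(S(S(S(S(S(mul(SZ, SSZ)))))))
  step 21: S(S(S(S(S(S(add(SSZ, mul(Z, SSZ))))))))
  step 22: S(S(S(S(S(S(S(add(SZ, mul(Z, SSZ)))))))))
  step 23: S(S(S(S(S(S(S(S(add(Z, mul(Z, SSZ))))))))))
  step 24: S(S(S(S(S(S(S(S(mul(Z, SSZ)))))))))
  step 25: S^8(Z)

Answer: YES — reaches normal form S^8(Z) in 25 ≤ 27 steps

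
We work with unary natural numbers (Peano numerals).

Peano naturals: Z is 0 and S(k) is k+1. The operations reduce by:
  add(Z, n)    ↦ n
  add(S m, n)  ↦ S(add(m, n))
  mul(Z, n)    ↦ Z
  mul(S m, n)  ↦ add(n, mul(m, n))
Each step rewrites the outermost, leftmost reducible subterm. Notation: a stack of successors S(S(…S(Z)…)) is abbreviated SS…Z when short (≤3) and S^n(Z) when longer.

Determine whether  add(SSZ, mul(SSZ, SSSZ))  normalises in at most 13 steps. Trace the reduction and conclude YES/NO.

  start: add(SSZ, mul(SSZ, SSSZ))
  [1] S(add(SZ, mul(SSZ, SSSZ)))
  [2] S(S(add(Z, mul(SSZ, SSSZ))))
  [3] S(S(mul(SSZ, SSSZ)))
  [4] S(S(add(SSSZ, mul(SZ, SSSZ))))
  [5] S(S(S(add(SSZ, mul(SZ, SSSZ)))))
  [6] S(S(S(S(add(SZ, mul(SZ, SSSZ))))))
  [7] S(S(S(S(S(add(Z, mul(SZ, SSSZ)))))))
  [8] S(S(S(S(S(mul(SZ, SSSZ))))))
  [9] S(S(S(S(S(add(SSSZ, mul(Z, SSSZ)))))))
  [10] S(S(S(S(S(S(add(SSZ, mul(Z, SSSZ))))))))
  [11] S(S(S(S(S(S(S(add(SZ, mul(Z, SSSZ)))))))))
  [12] S(S(S(S(S(S(S(S(add(Z, mul(Z, SSSZ))))))))))
  [13] S(S(S(S(S(S(S(S(mul(Z, SSSZ)))))))))

Answer: NO — after 13 steps the term is S(S(S(S(S(S(S(S(mul(Z, SSSZ))))))))), not yet normal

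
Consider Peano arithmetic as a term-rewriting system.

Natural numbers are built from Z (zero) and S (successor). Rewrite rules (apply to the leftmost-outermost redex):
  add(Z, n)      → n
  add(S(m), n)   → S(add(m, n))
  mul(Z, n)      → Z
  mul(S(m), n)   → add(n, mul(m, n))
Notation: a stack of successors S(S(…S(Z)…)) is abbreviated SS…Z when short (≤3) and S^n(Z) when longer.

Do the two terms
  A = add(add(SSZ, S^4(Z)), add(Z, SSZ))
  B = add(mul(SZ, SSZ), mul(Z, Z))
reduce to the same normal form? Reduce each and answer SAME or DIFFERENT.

Term A:
  start: add(add(SSZ, S^4(Z)), add(Z, SSZ))
  step 1: add(S(add(SZ, S^4(Z))), add(Z, SSZ))
  step 2: S(add(add(SZ, S^4(Z)), add(Z, SSZ)))
  step 3: S(add(S(add(Z, S^4(Z))), add(Z, SSZ)))
  step 4: S(S(add(add(Z, S^4(Z)), add(Z, SSZ))))
  step 5: S(S(add(S^4(Z), add(Z, SSZ))))
  step 6: S(S(S(add(SSSZ, add(Z, SSZ)))))
  step 7: S(S(S(S(add(SSZ, add(Z, SSZ))))))
  step 8: S(S(S(S(S(add(SZ, add(Z, SSZ)))))))
  step 9: S(S(S(S(S(S(add(Z, add(Z, SSZ))))))))
  step 10: S(S(S(S(S(S(add(Z, SSZ)))))))
  step 11: S^8(Z)

Term B:
  start: add(mul(SZ, SSZ), mul(Z, Z))
  step 1: add(add(SSZ, mul(Z, SSZ)), mul(Z, Z))
  step 2: add(S(add(SZ, mul(Z, SSZ))), mul(Z, Z))
  step 3: S(add(add(SZ, mul(Z, SSZ)), mul(Z, Z)))
  step 4: S(add(S(add(Z, mul(Z, SSZ))), mul(Z, Z)))
  step 5: S(S(add(add(Z, mul(Z, SSZ)), mul(Z, Z))))
  step 6: S(S(add(mul(Z, SSZ), mul(Z, Z))))
  step 7: S(S(add(Z, mul(Z, Z))))
  step 8: S(S(mul(Z, Z)))
  step 9: SSZ

Answer: DIFFERENT — A ⇓ S^8(Z), B ⇓ SSZ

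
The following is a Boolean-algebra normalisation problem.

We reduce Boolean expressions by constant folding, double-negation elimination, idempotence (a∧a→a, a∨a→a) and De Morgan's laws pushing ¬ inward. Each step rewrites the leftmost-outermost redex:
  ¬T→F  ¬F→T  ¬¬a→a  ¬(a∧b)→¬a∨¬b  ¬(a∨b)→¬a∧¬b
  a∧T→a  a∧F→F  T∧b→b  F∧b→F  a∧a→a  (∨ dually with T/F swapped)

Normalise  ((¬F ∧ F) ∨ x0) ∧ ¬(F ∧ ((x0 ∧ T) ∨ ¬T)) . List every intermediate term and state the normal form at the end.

Answer: normal form = x0  (in 6 steps)

Working:
  start: ((¬F ∧ F) ∨ x0) ∧ ¬(F ∧ ((x0 ∧ T) ∨ ¬T))
  [1] (F ∨ x0) ∧ ¬(F ∧ ((x0 ∧ T) ∨ ¬T))
  [2] x0 ∧ ¬(F ∧ ((x0 ∧ T) ∨ ¬T))
  [3] x0 ∧ (¬F ∨ ¬((x0 ∧ T) ∨ ¬T))
  [4] x0 ∧ (T ∨ ¬((x0 ∧ T) ∨ ¬T))
  [5] x0 ∧ T
  [6] x0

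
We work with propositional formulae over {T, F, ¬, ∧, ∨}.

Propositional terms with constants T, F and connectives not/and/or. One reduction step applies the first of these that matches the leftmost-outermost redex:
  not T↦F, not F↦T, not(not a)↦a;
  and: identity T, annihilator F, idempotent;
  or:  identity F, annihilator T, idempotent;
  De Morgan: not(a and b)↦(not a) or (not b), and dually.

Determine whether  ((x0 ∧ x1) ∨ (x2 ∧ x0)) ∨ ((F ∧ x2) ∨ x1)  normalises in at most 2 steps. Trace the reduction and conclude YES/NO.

  start: ((x0 ∧ x1) ∨ (x2 ∧ x0)) ∨ ((F ∧ x2) ∨ x1)
  step 1: ((x0 ∧ x1) ∨ (x2 ∧ x0)) ∨ (F ∨ x1)
  step 2: ((x0 ∧ x1) ∨ (x2 ∧ x0)) ∨ x1

Answer: YES — reaches normal form ((x0 ∧ x1) ∨ (x2 ∧ x0)) ∨ x1 in 2 ≤ 2 steps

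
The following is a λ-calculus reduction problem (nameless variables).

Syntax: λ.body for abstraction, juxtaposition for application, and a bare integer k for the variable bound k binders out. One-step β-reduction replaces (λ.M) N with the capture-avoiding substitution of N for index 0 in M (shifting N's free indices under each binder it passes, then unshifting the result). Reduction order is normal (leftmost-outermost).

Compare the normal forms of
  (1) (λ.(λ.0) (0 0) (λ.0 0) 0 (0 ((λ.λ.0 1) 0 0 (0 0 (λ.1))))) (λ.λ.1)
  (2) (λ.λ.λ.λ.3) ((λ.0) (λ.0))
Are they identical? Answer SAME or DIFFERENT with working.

Answer: DIFFERENT — A ⇓ λ.λ.1, B ⇓ λ.λ.λ.λ.0

Derivation:
Term A:
  start: (λ.(λ.0) (0 0) (λ.0 0) 0 (0 ((λ.λ.0 1) 0 0 (0 0 (λ.1))))) (λ.λ.1)
  →1  (λ.0) ((λ.λ.1) (λ.λ.1)) (λ.0 0) (λ.λ.1) ((λ.λ.1) ((λ.λ.0 1) (λ.λ.1) (λ.λ.1) ((λ.λ.1) (λ.λ.1) (λ.λ.λ.1))))
  →2  (λ.λ.1) (λ.λ.1) (λ.0 0) (λ.λ.1) ((λ.λ.1) ((λ.λ.0 1) (λ.λ.1) (λ.λ.1) ((λ.λ.1) (λ.λ.1) (λ.λ.λ.1))))
  →3  (λ.λ.λ.1) (λ.0 0) (λ.λ.1) ((λ.λ.1) ((λ.λ.0 1) (λ.λ.1) (λ.λ.1) ((λ.λ.1) (λ.λ.1) (λ.λ.λ.1))))
  →4  (λ.λ.1) (λ.λ.1) ((λ.λ.1) ((λ.λ.0 1) (λ.λ.1) (λ.λ.1) ((λ.λ.1) (λ.λ.1) (λ.λ.λ.1))))
  →5  (λ.λ.λ.1) ((λ.λ.1) ((λ.λ.0 1) (λ.λ.1) (λ.λ.1) ((λ.λ.1) (λ.λ.1) (λ.λ.λ.1))))
  →6  λ.λ.1

Term B:
  start: (λ.λ.λ.λ.3) ((λ.0) (λ.0))
  →1  λ.λ.λ.(λ.0) (λ.0)
  →2  λ.λ.λ.λ.0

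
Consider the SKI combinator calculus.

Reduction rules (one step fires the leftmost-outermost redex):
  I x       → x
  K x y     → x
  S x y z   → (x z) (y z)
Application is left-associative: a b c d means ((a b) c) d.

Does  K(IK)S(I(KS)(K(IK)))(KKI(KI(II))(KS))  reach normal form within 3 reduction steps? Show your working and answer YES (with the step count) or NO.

  start: K(IK)S(I(KS)(K(IK)))(KKI(KI(II))(KS))
  →1  IK(I(KS)(K(IK)))(KKI(KI(II))(KS))
  →2  K(I(KS)(K(IK)))(KKI(KI(II))(KS))
  →3  I(KS)(K(IK))

Answer: NO — after 3 steps the term is I(KS)(K(IK)), not yet normal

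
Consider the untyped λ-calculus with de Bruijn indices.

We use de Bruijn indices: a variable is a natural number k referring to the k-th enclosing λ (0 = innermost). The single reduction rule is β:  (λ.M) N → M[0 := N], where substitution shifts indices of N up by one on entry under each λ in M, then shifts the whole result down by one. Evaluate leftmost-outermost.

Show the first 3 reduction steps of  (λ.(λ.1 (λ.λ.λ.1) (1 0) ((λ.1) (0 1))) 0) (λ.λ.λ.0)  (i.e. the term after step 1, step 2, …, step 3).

  start: (λ.(λ.1 (λ.λ.λ.1) (1 0) ((λ.1) (0 1))) 0) (λ.λ.λ.0)
  →1  (λ.(λ.λ.λ.0) (λ.λ.λ.1) ((λ.λ.λ.0) 0) ((λ.1) (0 (λ.λ.λ.0)))) (λ.λ.λ.0)
  →2  (λ.λ.λ.0) (λ.λ.λ.1) ((λ.λ.λ.0) (λ.λ.λ.0)) ((λ.λ.λ.λ.0) ((λ.λ.λ.0) (λ.λ.λ.0)))
  →3  (λ.λ.0) ((λ.λ.λ.0) (λ.λ.λ.0)) ((λ.λ.λ.λ.0) ((λ.λ.λ.0) (λ.λ.λ.0)))

Answer: after 3 steps: (λ.λ.0) ((λ.λ.λ.0) (λ.λ.λ.0)) ((λ.λ.λ.λ.0) ((λ.λ.λ.0) (λ.λ.λ.0)))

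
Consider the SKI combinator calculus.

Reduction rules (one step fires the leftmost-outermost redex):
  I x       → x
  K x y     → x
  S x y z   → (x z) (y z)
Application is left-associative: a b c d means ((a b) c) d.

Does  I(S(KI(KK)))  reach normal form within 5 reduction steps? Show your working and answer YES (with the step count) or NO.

  start: I(S(KI(KK)))
  [1] S(KI(KK))
  [2] SI

Answer: YES — reaches normal form SI in 2 ≤ 5 steps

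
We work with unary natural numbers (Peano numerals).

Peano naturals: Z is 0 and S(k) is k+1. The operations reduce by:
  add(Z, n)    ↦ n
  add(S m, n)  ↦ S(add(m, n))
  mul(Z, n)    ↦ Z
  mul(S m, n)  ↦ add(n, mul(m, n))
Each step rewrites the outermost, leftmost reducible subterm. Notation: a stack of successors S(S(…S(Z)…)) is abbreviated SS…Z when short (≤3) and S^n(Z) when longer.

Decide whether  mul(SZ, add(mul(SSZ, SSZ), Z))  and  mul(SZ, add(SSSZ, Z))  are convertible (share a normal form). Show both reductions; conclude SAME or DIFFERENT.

Answer: DIFFERENT — A ⇓ S^4(Z), B ⇓ SSSZ

Working:
Term A:
  start: mul(SZ, add(mul(SSZ, SSZ), Z))
  →1  add(add(mul(SSZ, SSZ), Z), mul(Z, add(mul(SSZ, SSZ), Z)))
  →2  add(add(add(SSZ, mul(SZ, SSZ)), Z), mul(Z, add(mul(SSZ, SSZ), Z)))
  →3  add(add(S(add(SZ, mul(SZ, SSZ))), Z), mul(Z, add(mul(SSZ, SSZ), Z)))
  →4  add(S(add(add(SZ, mul(SZ, SSZ)), Z)), mul(Z, add(mul(SSZ, SSZ), Z)))
  →5  S(add(add(add(SZ, mul(SZ, SSZ)), Z), mul(Z, add(mul(SSZ, SSZ), Z))))
  →6  S(add(add(S(add(Z, mul(SZ, SSZ))), Z), mul(Z, add(mul(SSZ, SSZ), Z))))
  →7  S(add(S(add(add(Z, mul(SZ, SSZ)), Z)), mul(Z, add(mul(SSZ, SSZ), Z))))
  →8  S(S(add(add(add(Z, mul(SZ, SSZ)), Z), mul(Z, add(mul(SSZ, SSZ), Z)))))
  →9  S(S(add(add(mul(SZ, SSZ), Z), mul(Z, add(mul(SSZ, SSZ), Z)))))
  →10  S(S(add(add(add(SSZ, mul(Z, SSZ)), Z), mul(Z, add(mul(SSZ, SSZ), Z)))))
  →11  S(S(add(add(S(add(SZ, mul(Z, SSZ))), Z), mul(Z, add(mul(SSZ, SSZ), Z)))))
  →12  S(S(add(S(add(add(SZ, mul(Z, SSZ)), Z)), mul(Z, add(mul(SSZ, SSZ), Z)))))
  →13  S(S(S(add(add(add(SZ, mul(Z, SSZ)), Z), mul(Z, add(mul(SSZ, SSZ), Z))))))
  →14  S(S(S(add(add(S(add(Z, mul(Z, SSZ))), Z), mul(Z, add(mul(SSZ, SSZ), Z))))))
  →15  S(S(S(add(S(add(add(Z, mul(Z, SSZ)), Z)), mul(Z, add(mul(SSZ, SSZ), Z))))))
  →16  S(S(S(S(add(add(add(Z, mul(Z, SSZ)), Z), mul(Z, add(mul(SSZ, SSZ), Z)))))))
  →17  S(S(S(S(add(add(mul(Z, SSZ), Z), mul(Z, add(mul(SSZ, SSZ), Z)))))))
  →18  S(S(S(S(add(add(Z, Z), mul(Z, add(mul(SSZ, SSZ), Z)))))))
  →19  S(S(S(S(add(Z, mul(Z, add(mul(SSZ, SSZ), Z)))))))
  →20  S(S(S(S(mul(Z, add(mul(SSZ, SSZ), Z))))))
  →21  S^4(Z)

Term B:
  start: mul(SZ, add(SSSZ, Z))
  →1  add(add(SSSZ, Z), mul(Z, add(SSSZ, Z)))
  →2  add(S(add(SSZ, Z)), mul(Z, add(SSSZ, Z)))
  →3  S(add(add(SSZ, Z), mul(Z, add(SSSZ, Z))))
  →4  S(add(S(add(SZ, Z)), mul(Z, add(SSSZ, Z))))
  →5  S(S(add(add(SZ, Z), mul(Z, add(SSSZ, Z)))))
  →6  S(S(add(S(add(Z, Z)), mul(Z, add(SSSZ, Z)))))
  →7  S(S(S(add(add(Z, Z), mul(Z, add(SSSZ, Z))))))
  →8  S(S(S(add(Z, mul(Z, add(SSSZ, Z))))))
  →9  S(S(S(mul(Z, add(SSSZ, Z)))))
  →10  SSSZ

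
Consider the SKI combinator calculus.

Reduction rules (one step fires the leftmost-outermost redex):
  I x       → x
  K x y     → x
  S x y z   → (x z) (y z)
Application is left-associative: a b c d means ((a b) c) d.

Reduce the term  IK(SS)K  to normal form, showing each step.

  start: IK(SS)K
  step 1: K(SS)K
  step 2: SS

Answer: normal form = SS  (in 2 steps)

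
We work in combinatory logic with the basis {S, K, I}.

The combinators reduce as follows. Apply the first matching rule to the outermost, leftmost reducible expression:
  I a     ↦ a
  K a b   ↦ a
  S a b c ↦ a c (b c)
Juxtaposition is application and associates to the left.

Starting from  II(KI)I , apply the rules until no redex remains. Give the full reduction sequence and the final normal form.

  start: II(KI)I
  →1  I(KI)I
  →2  KII
  →3  I

Answer: normal form = I  (in 3 steps)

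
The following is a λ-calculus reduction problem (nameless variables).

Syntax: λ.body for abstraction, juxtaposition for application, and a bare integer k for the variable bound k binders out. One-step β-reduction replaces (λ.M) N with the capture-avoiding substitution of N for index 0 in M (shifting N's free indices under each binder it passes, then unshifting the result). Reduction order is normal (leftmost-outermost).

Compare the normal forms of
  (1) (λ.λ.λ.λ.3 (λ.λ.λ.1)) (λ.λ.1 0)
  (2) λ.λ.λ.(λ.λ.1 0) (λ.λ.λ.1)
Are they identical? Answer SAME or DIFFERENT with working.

Answer: SAME — A ⇓ λ.λ.λ.λ.λ.λ.1, B ⇓ λ.λ.λ.λ.λ.λ.1

Derivation:
Term A:
  start: (λ.λ.λ.λ.3 (λ.λ.λ.1)) (λ.λ.1 0)
  [1] λ.λ.λ.(λ.λ.1 0) (λ.λ.λ.1)
  [2] λ.λ.λ.λ.(λ.λ.λ.1) 0
  [3] λ.λ.λ.λ.λ.λ.1

Term B:
  start: λ.λ.λ.(λ.λ.1 0) (λ.λ.λ.1)
  [1] λ.λ.λ.λ.(λ.λ.λ.1) 0
  [2] λ.λ.λ.λ.λ.λ.1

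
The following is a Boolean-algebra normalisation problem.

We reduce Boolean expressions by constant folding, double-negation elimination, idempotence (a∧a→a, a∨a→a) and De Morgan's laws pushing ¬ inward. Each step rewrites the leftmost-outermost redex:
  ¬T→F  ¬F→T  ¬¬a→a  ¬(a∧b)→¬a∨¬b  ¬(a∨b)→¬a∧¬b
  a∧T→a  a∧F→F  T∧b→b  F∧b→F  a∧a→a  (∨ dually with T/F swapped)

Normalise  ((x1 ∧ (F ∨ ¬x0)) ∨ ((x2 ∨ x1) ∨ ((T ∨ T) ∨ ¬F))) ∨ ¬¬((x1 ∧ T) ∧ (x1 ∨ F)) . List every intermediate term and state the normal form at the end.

  start: ((x1 ∧ (F ∨ ¬x0)) ∨ ((x2 ∨ x1) ∨ ((T ∨ T) ∨ ¬F))) ∨ ¬¬((x1 ∧ T) ∧ (x1 ∨ F))
  step 1: ((x1 ∧ ¬x0) ∨ ((x2 ∨ x1) ∨ ((T ∨ T) ∨ ¬F))) ∨ ¬¬((x1 ∧ T) ∧ (x1 ∨ F))
  step 2: ((x1 ∧ ¬x0) ∨ ((x2 ∨ x1) ∨ (T ∨ ¬F))) ∨ ¬¬((x1 ∧ T) ∧ (x1 ∨ F))
  step 3: ((x1 ∧ ¬x0) ∨ ((x2 ∨ x1) ∨ T)) ∨ ¬¬((x1 ∧ T) ∧ (x1 ∨ F))
  step 4: ((x1 ∧ ¬x0) ∨ T) ∨ ¬¬((x1 ∧ T) ∧ (x1 ∨ F))
  step 5: T ∨ ¬¬((x1 ∧ T) ∧ (x1 ∨ F))
  step 6: T

Answer: normal form = T  (in 6 steps)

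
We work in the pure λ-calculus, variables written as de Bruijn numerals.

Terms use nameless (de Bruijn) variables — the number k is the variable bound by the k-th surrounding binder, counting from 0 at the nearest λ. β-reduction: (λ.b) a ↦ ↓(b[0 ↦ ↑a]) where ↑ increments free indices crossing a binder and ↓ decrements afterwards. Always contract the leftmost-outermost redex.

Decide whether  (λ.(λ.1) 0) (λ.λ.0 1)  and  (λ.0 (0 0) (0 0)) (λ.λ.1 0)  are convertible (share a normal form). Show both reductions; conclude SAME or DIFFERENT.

Term A:
  start: (λ.(λ.1) 0) (λ.λ.0 1)
  →1  (λ.λ.λ.0 1) (λ.λ.0 1)
  →2  λ.λ.0 1

Term B:
  start: (λ.0 (0 0) (0 0)) (λ.λ.1 0)
  →1  (λ.λ.1 0) ((λ.λ.1 0) (λ.λ.1 0)) ((λ.λ.1 0) (λ.λ.1 0))
  →2  (λ.(λ.λ.1 0) (λ.λ.1 0) 0) ((λ.λ.1 0) (λ.λ.1 0))
  →3  (λ.λ.1 0) (λ.λ.1 0) ((λ.λ.1 0) (λ.λ.1 0))
  →4  (λ.(λ.λ.1 0) 0) ((λ.λ.1 0) (λ.λ.1 0))
  →5  (λ.λ.1 0) ((λ.λ.1 0) (λ.λ.1 0))
  →6  λ.(λ.λ.1 0) (λ.λ.1 0) 0
  →7  λ.(λ.(λ.λ.1 0) 0) 0
  →8  λ.(λ.λ.1 0) 0
  →9  λ.λ.1 0

Answer: DIFFERENT — A ⇓ λ.λ.0 1, B ⇓ λ.λ.1 0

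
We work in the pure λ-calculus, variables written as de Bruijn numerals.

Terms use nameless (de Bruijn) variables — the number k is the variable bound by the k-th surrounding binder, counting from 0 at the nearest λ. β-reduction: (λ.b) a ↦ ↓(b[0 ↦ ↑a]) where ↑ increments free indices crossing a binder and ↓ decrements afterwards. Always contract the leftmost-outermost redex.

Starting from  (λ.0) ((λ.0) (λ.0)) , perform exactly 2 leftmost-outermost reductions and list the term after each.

Answer: after 2 steps: λ.0

Working:
  start: (λ.0) ((λ.0) (λ.0))
  [1] (λ.0) (λ.0)
  [2] λ.0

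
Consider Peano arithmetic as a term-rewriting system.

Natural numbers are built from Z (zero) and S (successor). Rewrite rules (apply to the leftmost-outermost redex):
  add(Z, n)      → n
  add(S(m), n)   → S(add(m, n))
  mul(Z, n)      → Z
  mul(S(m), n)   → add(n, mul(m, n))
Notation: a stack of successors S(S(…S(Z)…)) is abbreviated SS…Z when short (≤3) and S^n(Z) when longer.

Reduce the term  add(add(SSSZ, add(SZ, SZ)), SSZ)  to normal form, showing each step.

  start: add(add(SSSZ, add(SZ, SZ)), SSZ)
  step 1: add(S(add(SSZ, add(SZ, SZ))), SSZ)
  step 2: S(add(add(SSZ, add(SZ, SZ)), SSZ))
  step 3: S(add(S(add(SZ, add(SZ, SZ))), SSZ))
  step 4: S(S(add(add(SZ, add(SZ, SZ)), SSZ)))
  step 5: S(S(add(S(add(Z, add(SZ, SZ))), SSZ)))
  step 6: S(S(S(add(add(Z, add(SZ, SZ)), SSZ))))
  step 7: S(S(S(add(add(SZ, SZ), SSZ))))
  step 8: S(S(S(add(S(add(Z, SZ)), SSZ))))
  step 9: S(S(S(S(add(add(Z, SZ), SSZ)))))
  step 10: S(S(S(S(add(SZ, SSZ)))))
  step 11: S(S(S(S(S(add(Z, SSZ))))))
  step 12: S^7(Z)

Answer: normal form = S^7(Z)  (in 12 steps)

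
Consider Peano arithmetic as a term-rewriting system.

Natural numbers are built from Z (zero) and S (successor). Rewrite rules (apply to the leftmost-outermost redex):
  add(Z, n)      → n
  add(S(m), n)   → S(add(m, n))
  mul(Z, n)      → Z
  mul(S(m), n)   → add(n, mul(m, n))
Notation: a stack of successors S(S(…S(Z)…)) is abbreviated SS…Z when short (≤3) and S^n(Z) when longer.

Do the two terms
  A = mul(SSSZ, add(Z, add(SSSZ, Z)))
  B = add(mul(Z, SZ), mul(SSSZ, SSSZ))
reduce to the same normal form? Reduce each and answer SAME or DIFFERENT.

Term A:
  start: mul(SSSZ, add(Z, add(SSSZ, Z)))
  step 1: add(add(Z, add(SSSZ, Z)), mul(SSZ, add(Z, add(SSSZ, Z))))
  step 2: add(add(SSSZ, Z), mul(SSZ, add(Z, add(SSSZ, Z))))
  step 3: add(S(add(SSZ, Z)), mul(SSZ, add(Z, add(SSSZ, Z))))
  step 4: S(add(add(SSZ, Z), mul(SSZ, add(Z, add(SSSZ, Z)))))
  step 5: S(add(S(add(SZ, Z)), mul(SSZ, add(Z, add(SSSZ, Z)))))
  step 6: S(S(add(add(SZ, Z), mul(SSZ, add(Z, add(SSSZ, Z))))))
  step 7: S(S(add(S(add(Z, Z)), mul(SSZ, add(Z, add(SSSZ, Z))))))
  step 8: S(S(S(add(add(Z, Z), mul(SSZ, add(Z, add(SSSZ, Z)))))))
  step 9: S(S(S(add(Z, mul(SSZ, add(Z, add(SSSZ, Z)))))))
  step 10: S(S(S(mul(SSZ, add(Z, add(SSSZ, Z))))))
  step 11: S(S(S(add(add(Z, add(SSSZ, Z)), mul(SZ, add(Z, add(SSSZ, Z)))))))
  step 12: S(S(S(add(add(SSSZ, Z), mul(SZ, add(Z, add(SSSZ, Z)))))))
  step 13: S(S(S(add(S(add(SSZ, Z)), mul(SZ, add(Z, add(SSSZ, Z)))))))
  step 14: S(S(S(S(add(add(SSZ, Z), mul(SZ, add(Z, add(SSSZ, Z))))))))
  step 15: S(S(S(S(add(S(add(SZ, Z)), mul(SZ, add(Z, add(SSSZ, Z))))))))
  step 16: S(S(S(S(S(add(add(SZ, Z), mul(SZ, add(Z, add(SSSZ, Z)))))))))
  step 17: S(S(S(S(S(add(S(add(Z, Z)), mul(SZ, add(Z, add(SSSZ, Z)))))))))
  step 18: S(S(S(S(S(S(add(add(Z, Z), mul(SZ, add(Z, add(SSSZ, Z))))))))))
  step 19: S(S(S(S(S(S(add(Z, mul(SZ, add(Z, add(SSSZ, Z))))))))))
  step 20: S(S(S(S(S(S(mul(SZ, add(Z, add(SSSZ, Z)))))))))
  step 21: S(S(S(S(S(S(add(add(Z, add(SSSZ, Z)), mul(Z, add(Z, add(SSSZ, Z))))))))))
  step 22: S(S(S(S(S(S(add(add(SSSZ, Z), mul(Z, add(Z, add(SSSZ, Z))))))))))
  step 23: S(S(S(S(S(S(add(S(add(SSZ, Z)), mul(Z, add(Z, add(SSSZ, Z))))))))))
  step 24: S(S(S(S(S(S(S(add(add(SSZ, Z), mul(Z, add(Z, add(SSSZ, Z)))))))))))
  step 25: S(S(S(S(S(S(S(add(S(add(SZ, Z)), mul(Z, add(Z, add(SSSZ, Z)))))))))))
  step 26: S(S(S(S(S(S(S(S(add(add(SZ, Z), mul(Z, add(Z, add(SSSZ, Z))))))))))))
  step 27: S(S(S(S(S(S(S(S(add(S(add(Z, Z)), mul(Z, add(Z, add(SSSZ, Z))))))))))))
  step 28: S(S(S(S(S(S(S(S(S(add(add(Z, Z), mul(Z, add(Z, add(SSSZ, Z)))))))))))))
  step 29: S(S(S(S(S(S(S(S(S(add(Z, mul(Z, add(Z, add(SSSZ, Z)))))))))))))
  step 30: S(S(S(S(S(S(S(S(S(mul(Z, add(Z, add(SSSZ, Z))))))))))))
  step 31: S^9(Z)

Term B:
  start: add(mul(Z, SZ), mul(SSSZ, SSSZ))
  step 1: add(Z, mul(SSSZ, SSSZ))
  step 2: mul(SSSZ, SSSZ)
  step 3: add(SSSZ, mul(SSZ, SSSZ))
  step 4: S(add(SSZ, mul(SSZ, SSSZ)))
  step 5: S(S(add(SZ, mul(SSZ, SSSZ))))
  step 6: S(S(S(add(Z, mul(SSZ, SSSZ)))))
  step 7: S(S(S(mul(SSZ, SSSZ))))
  step 8: S(S(S(add(SSSZ, mul(SZ, SSSZ)))))
  step 9: S(S(S(S(add(SSZ, mul(SZ, SSSZ))))))
  step 10: S(S(S(S(S(add(SZ, mul(SZ, SSSZ)))))))
  step 11: S(S(S(S(S(S(add(Z, mul(SZ, SSSZ))))))))
  step 12: S(S(S(S(S(S(mul(SZ, SSSZ)))))))
  step 13: S(S(S(S(S(S(add(SSSZ, mul(Z, SSSZ))))))))
  step 14: S(S(S(S(S(S(S(add(SSZ, mul(Z, SSSZ)))))))))
  step 15: S(S(S(S(S(S(S(S(add(SZ, mul(Z, SSSZ))))))))))
  step 16: S(S(S(S(S(S(S(S(S(add(Z, mul(Z, SSSZ)))))))))))
  step 17: S(S(S(S(S(S(S(S(S(mul(Z, SSSZ))))))))))
  step 18: S^9(Z)

Answer: SAME — A ⇓ S^9(Z), B ⇓ S^9(Z)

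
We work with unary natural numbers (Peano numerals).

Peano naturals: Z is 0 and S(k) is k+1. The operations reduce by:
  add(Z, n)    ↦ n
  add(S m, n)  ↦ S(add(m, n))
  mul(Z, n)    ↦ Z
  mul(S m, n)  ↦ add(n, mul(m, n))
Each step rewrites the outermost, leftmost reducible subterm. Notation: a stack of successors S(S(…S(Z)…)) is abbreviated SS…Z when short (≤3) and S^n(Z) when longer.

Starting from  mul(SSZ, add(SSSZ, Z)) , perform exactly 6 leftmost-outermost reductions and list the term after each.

Answer: after 6 steps: S(S(add(S(add(Z, Z)), mul(SZ, add(SSSZ, Z)))))

Working:
  start: mul(SSZ, add(SSSZ, Z))
  step 1: add(add(SSSZ, Z), mul(SZ, add(SSSZ, Z)))
  step 2: add(S(add(SSZ, Z)), mul(SZ, add(SSSZ, Z)))
  step 3: S(add(add(SSZ, Z), mul(SZ, add(SSSZ, Z))))
  step 4: S(add(S(add(SZ, Z)), mul(SZ, add(SSSZ, Z))))
  step 5: S(S(add(add(SZ, Z), mul(SZ, add(SSSZ, Z)))))
  step 6: S(S(add(S(add(Z, Z)), mul(SZ, add(SSSZ, Z)))))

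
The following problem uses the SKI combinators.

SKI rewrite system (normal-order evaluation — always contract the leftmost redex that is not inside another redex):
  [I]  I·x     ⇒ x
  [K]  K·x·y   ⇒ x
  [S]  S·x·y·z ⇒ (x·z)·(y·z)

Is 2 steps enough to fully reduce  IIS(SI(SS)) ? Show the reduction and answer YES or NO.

Answer: YES — reaches normal form S(SI(SS)) in 2 ≤ 2 steps

Reduction:
  start: IIS(SI(SS))
  step 1: IS(SI(SS))
  step 2: S(SI(SS))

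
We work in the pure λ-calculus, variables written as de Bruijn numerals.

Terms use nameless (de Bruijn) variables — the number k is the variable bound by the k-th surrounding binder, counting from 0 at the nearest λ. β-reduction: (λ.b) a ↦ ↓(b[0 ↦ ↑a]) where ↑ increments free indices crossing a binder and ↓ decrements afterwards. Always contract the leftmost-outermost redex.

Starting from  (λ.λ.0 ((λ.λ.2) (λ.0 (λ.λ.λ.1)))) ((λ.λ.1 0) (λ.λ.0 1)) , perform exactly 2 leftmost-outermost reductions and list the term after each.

Answer: after 2 steps: λ.0 (λ.1)

Derivation:
  start: (λ.λ.0 ((λ.λ.2) (λ.0 (λ.λ.λ.1)))) ((λ.λ.1 0) (λ.λ.0 1))
  →1  λ.0 ((λ.λ.2) (λ.0 (λ.λ.λ.1)))
  →2  λ.0 (λ.1)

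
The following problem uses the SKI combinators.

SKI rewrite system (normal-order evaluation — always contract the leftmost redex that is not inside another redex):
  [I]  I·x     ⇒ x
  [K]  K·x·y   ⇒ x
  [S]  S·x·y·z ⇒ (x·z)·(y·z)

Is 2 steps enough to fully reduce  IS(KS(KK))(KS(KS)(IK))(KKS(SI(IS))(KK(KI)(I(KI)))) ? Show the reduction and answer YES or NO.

  start: IS(KS(KK))(KS(KS)(IK))(KKS(SI(IS))(KK(KI)(I(KI))))
  [1] S(KS(KK))(KS(KS)(IK))(KKS(SI(IS))(KK(KI)(I(KI))))
  [2] KS(KK)(KKS(SI(IS))(KK(KI)(I(KI))))(KS(KS)(IK)(KKS(SI(IS))(KK(KI)(I(KI)))))

Answer: NO — after 2 steps the term is KS(KK)(KKS(SI(IS))(KK(KI)(I(KI))))(KS(KS)(IK)(KKS(SI(IS))(KK(KI)(I(KI))))), not yet normal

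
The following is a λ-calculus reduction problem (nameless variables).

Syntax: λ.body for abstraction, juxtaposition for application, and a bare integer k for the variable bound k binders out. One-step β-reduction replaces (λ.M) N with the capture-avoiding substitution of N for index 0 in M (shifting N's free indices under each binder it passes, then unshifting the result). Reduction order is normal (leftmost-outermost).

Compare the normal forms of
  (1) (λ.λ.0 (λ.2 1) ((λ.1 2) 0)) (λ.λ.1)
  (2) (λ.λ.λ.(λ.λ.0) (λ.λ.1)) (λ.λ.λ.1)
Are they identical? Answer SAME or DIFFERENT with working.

Term A:
  start: (λ.λ.0 (λ.2 1) ((λ.1 2) 0)) (λ.λ.1)
  →1  λ.0 (λ.(λ.λ.1) 1) ((λ.1 (λ.λ.1)) 0)
  →2  λ.0 (λ.λ.2) ((λ.1 (λ.λ.1)) 0)
  →3  λ.0 (λ.λ.2) (0 (λ.λ.1))

Term B:
  start: (λ.λ.λ.(λ.λ.0) (λ.λ.1)) (λ.λ.λ.1)
  →1  λ.λ.(λ.λ.0) (λ.λ.1)
  →2  λ.λ.λ.0

Answer: DIFFERENT — A ⇓ λ.0 (λ.λ.2) (0 (λ.λ.1)), B ⇓ λ.λ.λ.0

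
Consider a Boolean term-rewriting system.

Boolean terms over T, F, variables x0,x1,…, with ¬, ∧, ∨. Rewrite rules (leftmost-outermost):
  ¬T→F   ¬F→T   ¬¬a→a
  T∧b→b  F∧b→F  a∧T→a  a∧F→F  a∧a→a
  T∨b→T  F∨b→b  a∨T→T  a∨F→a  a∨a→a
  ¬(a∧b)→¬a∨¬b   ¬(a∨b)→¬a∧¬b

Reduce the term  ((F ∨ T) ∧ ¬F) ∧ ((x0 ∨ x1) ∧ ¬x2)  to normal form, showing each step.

  start: ((F ∨ T) ∧ ¬F) ∧ ((x0 ∨ x1) ∧ ¬x2)
  [1] (T ∧ ¬F) ∧ ((x0 ∨ x1) ∧ ¬x2)
  [2] ¬F ∧ ((x0 ∨ x1) ∧ ¬x2)
  [3] T ∧ ((x0 ∨ x1) ∧ ¬x2)
  [4] (x0 ∨ x1) ∧ ¬x2

Answer: normal form = (x0 ∨ x1) ∧ ¬x2  (in 4 steps)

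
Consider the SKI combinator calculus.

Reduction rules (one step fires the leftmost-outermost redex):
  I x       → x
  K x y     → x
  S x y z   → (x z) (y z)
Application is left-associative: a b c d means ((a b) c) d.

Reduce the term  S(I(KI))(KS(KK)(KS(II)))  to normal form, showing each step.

Answer: normal form = S(KI)(SS)  (in 3 steps)

Working:
  start: S(I(KI))(KS(KK)(KS(II)))
  →1  S(KI)(KS(KK)(KS(II)))
  →2  S(KI)(S(KS(II)))
  →3  S(KI)(SS)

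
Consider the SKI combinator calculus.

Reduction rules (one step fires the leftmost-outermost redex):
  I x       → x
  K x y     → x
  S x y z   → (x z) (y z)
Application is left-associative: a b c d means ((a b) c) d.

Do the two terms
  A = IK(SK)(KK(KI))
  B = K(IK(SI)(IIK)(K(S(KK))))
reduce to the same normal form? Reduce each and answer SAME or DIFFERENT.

Term A:
  start: IK(SK)(KK(KI))
  [1] K(SK)(KK(KI))
  [2] SK

Term B:
  start: K(IK(SI)(IIK)(K(S(KK))))
  [1] K(K(SI)(IIK)(K(S(KK))))
  [2] K(SI(K(S(KK))))

Answer: DIFFERENT — A ⇓ SK, B ⇓ K(SI(K(S(KK))))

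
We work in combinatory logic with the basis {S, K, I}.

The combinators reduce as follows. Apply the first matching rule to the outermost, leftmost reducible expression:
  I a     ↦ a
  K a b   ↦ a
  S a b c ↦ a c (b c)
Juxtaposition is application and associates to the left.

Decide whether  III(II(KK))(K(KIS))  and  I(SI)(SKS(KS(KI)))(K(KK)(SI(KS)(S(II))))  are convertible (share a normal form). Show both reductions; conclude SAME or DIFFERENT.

Term A:
  start: III(II(KK))(K(KIS))
  [1] II(II(KK))(K(KIS))
  [2] I(II(KK))(K(KIS))
  [3] II(KK)(K(KIS))
  [4] I(KK)(K(KIS))
  [5] KK(K(KIS))
  [6] K

Term B:
  start: I(SI)(SKS(KS(KI)))(K(KK)(SI(KS)(S(II))))
  [1] SI(SKS(KS(KI)))(K(KK)(SI(KS)(S(II))))
  [2] I(K(KK)(SI(KS)(S(II))))(SKS(KS(KI))(K(KK)(SI(KS)(S(II)))))
  [3] K(KK)(SI(KS)(S(II)))(SKS(KS(KI))(K(KK)(SI(KS)(S(II)))))
  [4] KK(SKS(KS(KI))(K(KK)(SI(KS)(S(II)))))
  [5] K

Answer: SAME — A ⇓ K, B ⇓ K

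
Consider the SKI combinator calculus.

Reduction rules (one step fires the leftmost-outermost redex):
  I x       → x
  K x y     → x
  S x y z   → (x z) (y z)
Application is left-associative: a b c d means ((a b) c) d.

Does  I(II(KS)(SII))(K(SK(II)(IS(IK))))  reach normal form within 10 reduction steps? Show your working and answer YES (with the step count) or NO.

  start: I(II(KS)(SII))(K(SK(II)(IS(IK))))
  →1  II(KS)(SII)(K(SK(II)(IS(IK))))
  →2  I(KS)(SII)(K(SK(II)(IS(IK))))
  →3  KS(SII)(K(SK(II)(IS(IK))))
  →4  S(K(SK(II)(IS(IK))))
  →5  S(K(K(IS(IK))(II(IS(IK)))))
  →6  S(K(IS(IK)))
  →7  S(K(S(IK)))
  →8  S(K(SK))

Answer: YES — reaches normal form S(K(SK)) in 8 ≤ 10 steps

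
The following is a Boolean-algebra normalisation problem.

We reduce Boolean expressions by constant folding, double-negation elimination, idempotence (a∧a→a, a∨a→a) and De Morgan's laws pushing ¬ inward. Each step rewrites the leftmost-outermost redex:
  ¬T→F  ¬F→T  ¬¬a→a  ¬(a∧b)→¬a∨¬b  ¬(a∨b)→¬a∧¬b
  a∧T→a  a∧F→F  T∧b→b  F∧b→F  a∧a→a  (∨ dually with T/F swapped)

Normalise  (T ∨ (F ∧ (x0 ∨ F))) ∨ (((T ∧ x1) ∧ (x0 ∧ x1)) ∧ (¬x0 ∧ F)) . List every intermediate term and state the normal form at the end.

Answer: normal form = T  (in 2 steps)

Derivation:
  start: (T ∨ (F ∧ (x0 ∨ F))) ∨ (((T ∧ x1) ∧ (x0 ∧ x1)) ∧ (¬x0 ∧ F))
  →1  T ∨ (((T ∧ x1) ∧ (x0 ∧ x1)) ∧ (¬x0 ∧ F))
  →2  T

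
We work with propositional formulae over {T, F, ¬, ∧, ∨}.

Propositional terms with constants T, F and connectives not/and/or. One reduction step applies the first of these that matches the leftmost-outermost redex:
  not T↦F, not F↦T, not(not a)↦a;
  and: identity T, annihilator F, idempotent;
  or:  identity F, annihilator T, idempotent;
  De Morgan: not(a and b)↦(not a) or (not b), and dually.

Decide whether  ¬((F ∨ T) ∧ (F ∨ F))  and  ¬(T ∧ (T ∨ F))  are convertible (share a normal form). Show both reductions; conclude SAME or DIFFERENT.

Term A:
  start: ¬((F ∨ T) ∧ (F ∨ F))
  [1] ¬(F ∨ T) ∨ ¬(F ∨ F)
  [2] (¬F ∧ ¬T) ∨ ¬(F ∨ F)
  [3] (T ∧ ¬T) ∨ ¬(F ∨ F)
  [4] ¬T ∨ ¬(F ∨ F)
  [5] F ∨ ¬(F ∨ F)
  [6] ¬(F ∨ F)
  [7] ¬F ∧ ¬F
  [8] ¬F
  [9] T

Term B:
  start: ¬(T ∧ (T ∨ F))
  [1] ¬T ∨ ¬(T ∨ F)
  [2] F ∨ ¬(T ∨ F)
  [3] ¬(T ∨ F)
  [4] ¬T ∧ ¬F
  [5] F ∧ ¬F
  [6] F

Answer: DIFFERENT — A ⇓ T, B ⇓ F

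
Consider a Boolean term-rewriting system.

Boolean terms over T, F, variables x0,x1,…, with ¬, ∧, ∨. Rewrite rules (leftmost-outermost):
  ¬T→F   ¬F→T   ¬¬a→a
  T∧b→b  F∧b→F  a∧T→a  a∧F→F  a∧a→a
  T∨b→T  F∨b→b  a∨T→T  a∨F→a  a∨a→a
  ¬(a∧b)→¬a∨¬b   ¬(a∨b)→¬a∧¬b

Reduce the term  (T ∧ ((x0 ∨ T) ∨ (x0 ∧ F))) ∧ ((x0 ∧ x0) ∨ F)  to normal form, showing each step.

  start: (T ∧ ((x0 ∨ T) ∨ (x0 ∧ F))) ∧ ((x0 ∧ x0) ∨ F)
  step 1: ((x0 ∨ T) ∨ (x0 ∧ F)) ∧ ((x0 ∧ x0) ∨ F)
  step 2: (T ∨ (x0 ∧ F)) ∧ ((x0 ∧ x0) ∨ F)
  step 3: T ∧ ((x0 ∧ x0) ∨ F)
  step 4: (x0 ∧ x0) ∨ F
  step 5: x0 ∧ x0
  step 6: x0

Answer: normal form = x0  (in 6 steps)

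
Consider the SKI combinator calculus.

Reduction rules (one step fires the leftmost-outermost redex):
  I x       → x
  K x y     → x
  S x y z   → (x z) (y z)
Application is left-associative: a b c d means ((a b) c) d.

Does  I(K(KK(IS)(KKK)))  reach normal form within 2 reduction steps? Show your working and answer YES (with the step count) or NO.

Answer: NO — after 2 steps the term is K(K(KKK)), not yet normal

Reduction:
  start: I(K(KK(IS)(KKK)))
  [1] K(KK(IS)(KKK))
  [2] K(K(KKK))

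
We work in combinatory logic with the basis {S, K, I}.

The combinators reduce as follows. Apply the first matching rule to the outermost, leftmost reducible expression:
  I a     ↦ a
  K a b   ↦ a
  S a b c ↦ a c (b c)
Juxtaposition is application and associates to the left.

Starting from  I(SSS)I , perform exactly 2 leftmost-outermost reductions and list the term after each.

  start: I(SSS)I
  →1  SSSI
  →2  SI(SI)

Answer: after 2 steps: SI(SI)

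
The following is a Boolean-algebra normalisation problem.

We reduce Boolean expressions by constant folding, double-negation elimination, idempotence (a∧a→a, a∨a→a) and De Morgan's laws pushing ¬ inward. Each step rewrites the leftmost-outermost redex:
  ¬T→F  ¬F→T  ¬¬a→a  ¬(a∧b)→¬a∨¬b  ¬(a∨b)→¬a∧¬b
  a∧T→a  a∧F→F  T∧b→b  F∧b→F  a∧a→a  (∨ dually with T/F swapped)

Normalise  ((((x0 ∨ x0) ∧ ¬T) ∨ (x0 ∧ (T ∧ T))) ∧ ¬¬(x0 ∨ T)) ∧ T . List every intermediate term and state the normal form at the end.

  start: ((((x0 ∨ x0) ∧ ¬T) ∨ (x0 ∧ (T ∧ T))) ∧ ¬¬(x0 ∨ T)) ∧ T
  [1] (((x0 ∨ x0) ∧ ¬T) ∨ (x0 ∧ (T ∧ T))) ∧ ¬¬(x0 ∨ T)
  [2] ((x0 ∧ ¬T) ∨ (x0 ∧ (T ∧ T))) ∧ ¬¬(x0 ∨ T)
  [3] ((x0 ∧ F) ∨ (x0 ∧ (T ∧ T))) ∧ ¬¬(x0 ∨ T)
  [4] (F ∨ (x0 ∧ (T ∧ T))) ∧ ¬¬(x0 ∨ T)
  [5] (x0 ∧ (T ∧ T)) ∧ ¬¬(x0 ∨ T)
  [6] (x0 ∧ T) ∧ ¬¬(x0 ∨ T)
  [7] x0 ∧ ¬¬(x0 ∨ T)
  [8] x0 ∧ (x0 ∨ T)
  [9] x0 ∧ T
  [10] x0

Answer: normal form = x0  (in 10 steps)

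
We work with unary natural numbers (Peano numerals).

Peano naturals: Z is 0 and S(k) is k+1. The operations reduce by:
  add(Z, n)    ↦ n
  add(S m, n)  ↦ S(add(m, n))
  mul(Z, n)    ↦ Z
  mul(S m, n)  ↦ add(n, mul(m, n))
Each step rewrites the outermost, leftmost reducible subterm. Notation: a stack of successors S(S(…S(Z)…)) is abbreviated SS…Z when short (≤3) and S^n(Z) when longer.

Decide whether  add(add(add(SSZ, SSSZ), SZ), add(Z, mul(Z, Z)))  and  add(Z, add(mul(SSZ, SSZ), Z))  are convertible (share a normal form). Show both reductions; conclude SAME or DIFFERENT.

Term A:
  start: add(add(add(SSZ, SSSZ), SZ), add(Z, mul(Z, Z)))
  →1  add(add(S(add(SZ, SSSZ)), SZ), add(Z, mul(Z, Z)))
  →2  add(S(add(add(SZ, SSSZ), SZ)), add(Z, mul(Z, Z)))
  →3  S(add(add(add(SZ, SSSZ), SZ), add(Z, mul(Z, Z))))
  →4  S(add(add(S(add(Z, SSSZ)), SZ), add(Z, mul(Z, Z))))
  →5  S(add(S(add(add(Z, SSSZ), SZ)), add(Z, mul(Z, Z))))
  →6  S(S(add(add(add(Z, SSSZ), SZ), add(Z, mul(Z, Z)))))
  →7  S(S(add(add(SSSZ, SZ), add(Z, mul(Z, Z)))))
  →8  S(S(add(S(add(SSZ, SZ)), add(Z, mul(Z, Z)))))
  →9  S(S(S(add(add(SSZ, SZ), add(Z, mul(Z, Z))))))
  →10  S(S(S(add(S(add(SZ, SZ)), add(Z, mul(Z, Z))))))
  →11  S(S(S(S(add(add(SZ, SZ), add(Z, mul(Z, Z)))))))
  →12  S(S(S(S(add(S(add(Z, SZ)), add(Z, mul(Z, Z)))))))
  →13  S(S(S(S(S(add(add(Z, SZ), add(Z, mul(Z, Z))))))))
  →14  S(S(S(S(S(add(SZ, add(Z, mul(Z, Z))))))))
  →15  S(S(S(S(S(S(add(Z, add(Z, mul(Z, Z)))))))))
  →16  S(S(S(S(S(S(add(Z, mul(Z, Z))))))))
  →17  S(S(S(S(S(S(mul(Z, Z)))))))
  →18  S^6(Z)

Term B:
  start: add(Z, add(mul(SSZ, SSZ), Z))
  →1  add(mul(SSZ, SSZ), Z)
  →2  add(add(SSZ, mul(SZ, SSZ)), Z)
  →3  add(S(add(SZ, mul(SZ, SSZ))), Z)
  →4  S(add(add(SZ, mul(SZ, SSZ)), Z))
  →5  S(add(S(add(Z, mul(SZ, SSZ))), Z))
  →6  S(S(add(add(Z, mul(SZ, SSZ)), Z)))
  →7  S(S(add(mul(SZ, SSZ), Z)))
  →8  S(S(add(add(SSZ, mul(Z, SSZ)), Z)))
  →9  S(S(add(S(add(SZ, mul(Z, SSZ))), Z)))
  →10  S(S(S(add(add(SZ, mul(Z, SSZ)), Z))))
  →11  S(S(S(add(S(add(Z, mul(Z, SSZ))), Z))))
  →12  S(S(S(S(add(add(Z, mul(Z, SSZ)), Z)))))
  →13  S(S(S(S(add(mul(Z, SSZ), Z)))))
  →14  S(S(S(S(add(Z, Z)))))
  →15  S^4(Z)

Answer: DIFFERENT — A ⇓ S^6(Z), B ⇓ S^4(Z)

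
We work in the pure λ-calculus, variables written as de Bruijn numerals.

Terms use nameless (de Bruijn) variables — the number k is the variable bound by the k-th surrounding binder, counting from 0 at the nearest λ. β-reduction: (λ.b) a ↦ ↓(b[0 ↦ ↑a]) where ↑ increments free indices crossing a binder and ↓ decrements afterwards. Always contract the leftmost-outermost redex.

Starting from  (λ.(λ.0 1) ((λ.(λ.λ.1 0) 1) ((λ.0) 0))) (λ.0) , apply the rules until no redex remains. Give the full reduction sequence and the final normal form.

  start: (λ.(λ.0 1) ((λ.(λ.λ.1 0) 1) ((λ.0) 0))) (λ.0)
  step 1: (λ.0 (λ.0)) ((λ.(λ.λ.1 0) (λ.0)) ((λ.0) (λ.0)))
  step 2: (λ.(λ.λ.1 0) (λ.0)) ((λ.0) (λ.0)) (λ.0)
  step 3: (λ.λ.1 0) (λ.0) (λ.0)
  step 4: (λ.(λ.0) 0) (λ.0)
  step 5: (λ.0) (λ.0)
  step 6: λ.0

Answer: normal form = λ.0  (in 6 steps)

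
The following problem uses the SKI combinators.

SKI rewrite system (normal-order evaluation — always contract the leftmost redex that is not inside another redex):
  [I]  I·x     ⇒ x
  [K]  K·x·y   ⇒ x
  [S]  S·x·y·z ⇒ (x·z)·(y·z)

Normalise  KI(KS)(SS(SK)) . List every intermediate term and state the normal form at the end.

Answer: normal form = SS(SK)  (in 2 steps)

Derivation:
  start: KI(KS)(SS(SK))
  →1  I(SS(SK))
  →2  SS(SK)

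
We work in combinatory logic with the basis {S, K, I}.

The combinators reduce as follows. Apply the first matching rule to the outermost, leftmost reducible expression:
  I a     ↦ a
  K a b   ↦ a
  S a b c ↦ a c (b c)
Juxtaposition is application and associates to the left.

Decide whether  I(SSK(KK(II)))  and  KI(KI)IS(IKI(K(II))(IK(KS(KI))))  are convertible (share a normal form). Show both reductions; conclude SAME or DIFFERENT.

Term A:
  start: I(SSK(KK(II)))
  →1  SSK(KK(II))
  →2  S(KK(II))(K(KK(II)))
  →3  SK(K(KK(II)))
  →4  SK(KK)

Term B:
  start: KI(KI)IS(IKI(K(II))(IK(KS(KI))))
  →1  IIS(IKI(K(II))(IK(KS(KI))))
  →2  IS(IKI(K(II))(IK(KS(KI))))
  →3  S(IKI(K(II))(IK(KS(KI))))
  →4  S(KI(K(II))(IK(KS(KI))))
  →5  S(I(IK(KS(KI))))
  →6  S(IK(KS(KI)))
  →7  S(K(KS(KI)))
  →8  S(KS)

Answer: DIFFERENT — A ⇓ SK(KK), B ⇓ S(KS)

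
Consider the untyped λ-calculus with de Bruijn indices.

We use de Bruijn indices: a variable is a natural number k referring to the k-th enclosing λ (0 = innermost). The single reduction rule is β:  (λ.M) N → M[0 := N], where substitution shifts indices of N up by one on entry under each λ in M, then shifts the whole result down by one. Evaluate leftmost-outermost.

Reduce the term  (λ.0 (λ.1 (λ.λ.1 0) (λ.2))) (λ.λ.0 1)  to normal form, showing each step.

  start: (λ.0 (λ.1 (λ.λ.1 0) (λ.2))) (λ.λ.0 1)
  step 1: (λ.λ.0 1) (λ.(λ.λ.0 1) (λ.λ.1 0) (λ.λ.λ.0 1))
  step 2: λ.0 (λ.(λ.λ.0 1) (λ.λ.1 0) (λ.λ.λ.0 1))
  step 3: λ.0 (λ.(λ.0 (λ.λ.1 0)) (λ.λ.λ.0 1))
  step 4: λ.0 (λ.(λ.λ.λ.0 1) (λ.λ.1 0))
  step 5: λ.0 (λ.λ.λ.0 1)

Answer: normal form = λ.0 (λ.λ.λ.0 1)  (in 5 steps)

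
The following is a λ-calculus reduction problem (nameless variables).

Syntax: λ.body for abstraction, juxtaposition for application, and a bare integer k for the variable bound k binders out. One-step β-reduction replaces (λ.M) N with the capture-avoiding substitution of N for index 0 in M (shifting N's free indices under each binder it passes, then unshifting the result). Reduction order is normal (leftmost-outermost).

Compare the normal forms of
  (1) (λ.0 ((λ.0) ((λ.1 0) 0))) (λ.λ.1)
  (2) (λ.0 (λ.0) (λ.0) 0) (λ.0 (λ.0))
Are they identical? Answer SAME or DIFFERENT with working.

Term A:
  start: (λ.0 ((λ.0) ((λ.1 0) 0))) (λ.λ.1)
  →1  (λ.λ.1) ((λ.0) ((λ.(λ.λ.1) 0) (λ.λ.1)))
  →2  λ.(λ.0) ((λ.(λ.λ.1) 0) (λ.λ.1))
  →3  λ.(λ.(λ.λ.1) 0) (λ.λ.1)
  →4  λ.(λ.λ.1) (λ.λ.1)
  →5  λ.λ.λ.λ.1

Term B:
  start: (λ.0 (λ.0) (λ.0) 0) (λ.0 (λ.0))
  →1  (λ.0 (λ.0)) (λ.0) (λ.0) (λ.0 (λ.0))
  →2  (λ.0) (λ.0) (λ.0) (λ.0 (λ.0))
  →3  (λ.0) (λ.0) (λ.0 (λ.0))
  →4  (λ.0) (λ.0 (λ.0))
  →5  λ.0 (λ.0)

Answer: DIFFERENT — A ⇓ λ.λ.λ.λ.1, B ⇓ λ.0 (λ.0)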